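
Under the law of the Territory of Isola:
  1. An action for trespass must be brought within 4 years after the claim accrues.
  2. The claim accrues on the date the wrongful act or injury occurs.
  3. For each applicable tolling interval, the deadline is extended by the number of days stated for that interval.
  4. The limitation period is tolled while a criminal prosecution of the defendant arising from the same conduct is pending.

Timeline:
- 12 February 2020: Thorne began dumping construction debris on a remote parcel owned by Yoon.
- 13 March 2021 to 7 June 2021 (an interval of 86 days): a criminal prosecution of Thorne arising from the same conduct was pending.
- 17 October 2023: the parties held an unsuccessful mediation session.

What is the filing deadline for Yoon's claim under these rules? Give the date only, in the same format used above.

8 May 2024

The claim accrued on 12 February 2020, when the wrongful act occurred.
The untolled deadline — 4 years after 12 February 2020 — is 12 February 2024.
The period was tolled for 86 days by the pending criminal prosecution (13 March 2021 to 7 June 2021), pushing the deadline to 8 May 2024.
None of the other events listed affects the running of the period under the stated rules.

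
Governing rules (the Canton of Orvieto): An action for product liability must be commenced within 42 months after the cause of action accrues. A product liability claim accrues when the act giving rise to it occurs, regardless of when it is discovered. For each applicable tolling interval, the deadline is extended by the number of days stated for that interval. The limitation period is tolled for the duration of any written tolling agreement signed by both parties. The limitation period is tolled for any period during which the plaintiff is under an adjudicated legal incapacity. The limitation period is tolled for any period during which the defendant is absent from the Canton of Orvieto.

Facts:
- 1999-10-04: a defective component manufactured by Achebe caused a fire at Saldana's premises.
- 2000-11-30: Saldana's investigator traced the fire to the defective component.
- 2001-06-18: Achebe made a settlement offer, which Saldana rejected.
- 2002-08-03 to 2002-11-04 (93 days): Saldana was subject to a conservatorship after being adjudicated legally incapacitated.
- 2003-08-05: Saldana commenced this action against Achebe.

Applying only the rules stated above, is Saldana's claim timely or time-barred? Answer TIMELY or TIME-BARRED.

TIME-BARRED

Accrual is governed by the date of the act, so the period began to run on 1999-10-04; the later discovery on 2000-11-30 is irrelevant under the stated rule.
The untolled deadline — 42 months after 1999-10-04 — is 2003-04-04.
Because the plaintiff's legal incapacity ran from 2002-08-03 to 2002-11-04, the deadline is extended by 93 days to 2003-07-06.
Nothing else in the chronology tolls or restarts the period.
The 2003-08-05 filing falls after the 2003-07-06 deadline; the claim is time-barred.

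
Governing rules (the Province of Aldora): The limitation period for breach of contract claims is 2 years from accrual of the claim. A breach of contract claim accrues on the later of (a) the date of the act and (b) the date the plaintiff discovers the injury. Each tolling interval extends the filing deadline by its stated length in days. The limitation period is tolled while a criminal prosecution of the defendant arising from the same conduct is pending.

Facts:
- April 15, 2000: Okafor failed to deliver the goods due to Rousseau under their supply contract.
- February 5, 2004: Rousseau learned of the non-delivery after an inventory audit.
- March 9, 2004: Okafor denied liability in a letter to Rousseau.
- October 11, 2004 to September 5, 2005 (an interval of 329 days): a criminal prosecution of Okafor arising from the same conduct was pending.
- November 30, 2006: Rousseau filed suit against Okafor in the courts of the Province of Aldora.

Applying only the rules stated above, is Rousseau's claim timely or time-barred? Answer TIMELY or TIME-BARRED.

Taking the later of the act (April 15, 2000) and discovery (February 5, 2004), the claim accrued on February 5, 2004.
Adding the 2 years base period to February 5, 2004 gives a deadline of February 5, 2006, before any tolling.
The pending criminal prosecution from October 11, 2004 to September 5, 2005 tolled the period for 329 days, extending the deadline to December 31, 2006.
The other events in the timeline have no effect on the limitation period under the stated rules.
The November 30, 2006 filing precedes the December 31, 2006 deadline; the claim is timely.

TIMELY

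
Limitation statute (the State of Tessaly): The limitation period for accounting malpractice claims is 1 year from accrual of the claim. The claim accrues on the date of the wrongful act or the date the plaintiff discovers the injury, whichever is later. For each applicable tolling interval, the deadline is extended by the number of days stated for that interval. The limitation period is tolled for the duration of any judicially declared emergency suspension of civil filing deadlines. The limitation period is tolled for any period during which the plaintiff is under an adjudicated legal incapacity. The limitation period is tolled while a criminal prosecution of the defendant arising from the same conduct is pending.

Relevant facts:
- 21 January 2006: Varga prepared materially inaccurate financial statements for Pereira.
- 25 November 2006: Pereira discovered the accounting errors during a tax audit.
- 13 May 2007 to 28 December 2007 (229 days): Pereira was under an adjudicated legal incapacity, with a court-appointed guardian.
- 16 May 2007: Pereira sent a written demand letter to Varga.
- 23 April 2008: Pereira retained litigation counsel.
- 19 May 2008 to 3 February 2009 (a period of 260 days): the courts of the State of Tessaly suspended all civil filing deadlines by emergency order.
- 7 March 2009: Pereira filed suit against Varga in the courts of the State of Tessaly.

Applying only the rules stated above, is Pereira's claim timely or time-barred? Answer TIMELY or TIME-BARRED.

TIMELY

The claim accrued on 25 November 2006 — the later of the 21 January 2006 act and the 25 November 2006 discovery.
Adding the 1 year base period to 25 November 2006 gives a deadline of 25 November 2007, before any tolling.
The plaintiff's legal incapacity from 13 May 2007 to 28 December 2007 tolled the period for 229 days, extending the deadline to 11 July 2008.
The emergency suspension of filing deadlines from 19 May 2008 to 3 February 2009 tolled the period for 260 days, extending the deadline to 28 March 2009.
The other events in the timeline have no effect on the limitation period under the stated rules.
The 7 March 2009 filing precedes the 28 March 2009 deadline; the claim is timely.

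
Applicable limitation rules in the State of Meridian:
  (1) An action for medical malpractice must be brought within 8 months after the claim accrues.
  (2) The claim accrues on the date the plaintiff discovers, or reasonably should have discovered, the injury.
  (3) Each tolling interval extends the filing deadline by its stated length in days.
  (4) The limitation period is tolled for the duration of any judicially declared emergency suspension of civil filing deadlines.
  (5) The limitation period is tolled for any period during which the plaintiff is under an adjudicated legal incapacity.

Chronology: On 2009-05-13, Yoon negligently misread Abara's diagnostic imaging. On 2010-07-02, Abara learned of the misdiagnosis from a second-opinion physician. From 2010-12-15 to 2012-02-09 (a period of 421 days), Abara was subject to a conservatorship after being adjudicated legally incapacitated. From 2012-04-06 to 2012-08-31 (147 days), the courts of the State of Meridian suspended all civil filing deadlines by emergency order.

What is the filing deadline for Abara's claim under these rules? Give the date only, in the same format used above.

The claim did not accrue until Abara discovered the injury on 2010-07-02; the 2009-05-13 act date does not start the clock under the stated rule.
Adding the 8 months base period to 2010-07-02 gives a deadline of 2011-03-02, before any tolling.
The period was tolled for 421 days by the plaintiff's legal incapacity (2010-12-15 to 2012-02-09), pushing the deadline to 2012-04-26.
Because the emergency suspension of filing deadlines ran from 2012-04-06 to 2012-08-31, the deadline is extended by 147 days to 2012-09-20.

2012-09-20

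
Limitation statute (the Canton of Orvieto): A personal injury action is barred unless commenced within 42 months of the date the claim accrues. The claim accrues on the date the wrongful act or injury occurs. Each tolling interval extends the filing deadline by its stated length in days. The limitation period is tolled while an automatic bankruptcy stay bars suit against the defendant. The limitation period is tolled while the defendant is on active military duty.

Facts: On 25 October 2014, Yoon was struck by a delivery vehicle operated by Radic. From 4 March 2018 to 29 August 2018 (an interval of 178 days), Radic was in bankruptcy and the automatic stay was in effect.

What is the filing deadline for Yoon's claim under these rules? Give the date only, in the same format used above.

The claim accrued on 25 October 2014, when the wrongful act occurred.
Adding the 42 months base period to 25 October 2014 gives a deadline of 25 April 2018, before any tolling.
The period was tolled for 178 days by the automatic bankruptcy stay (4 March 2018 to 29 August 2018), pushing the deadline to 20 October 2018.

20 October 2018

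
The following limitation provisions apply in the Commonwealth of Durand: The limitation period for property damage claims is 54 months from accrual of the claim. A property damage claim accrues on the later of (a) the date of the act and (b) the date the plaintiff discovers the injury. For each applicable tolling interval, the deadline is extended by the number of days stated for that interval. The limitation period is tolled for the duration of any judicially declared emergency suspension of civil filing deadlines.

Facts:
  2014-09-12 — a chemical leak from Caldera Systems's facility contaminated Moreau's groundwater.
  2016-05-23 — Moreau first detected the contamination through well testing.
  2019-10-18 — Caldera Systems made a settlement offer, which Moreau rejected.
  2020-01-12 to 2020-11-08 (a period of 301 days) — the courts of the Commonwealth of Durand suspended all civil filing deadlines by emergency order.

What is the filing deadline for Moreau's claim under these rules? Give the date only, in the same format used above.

The claim accrued on 2016-05-23 — the later of the 2014-09-12 act and the 2016-05-23 discovery.
54 months from 2016-05-23 is 2020-11-23.
Because the emergency suspension of filing deadlines ran from 2020-01-12 to 2020-11-08, the deadline is extended by 301 days to 2021-09-20.
Nothing else in the chronology tolls or restarts the period.

2021-09-20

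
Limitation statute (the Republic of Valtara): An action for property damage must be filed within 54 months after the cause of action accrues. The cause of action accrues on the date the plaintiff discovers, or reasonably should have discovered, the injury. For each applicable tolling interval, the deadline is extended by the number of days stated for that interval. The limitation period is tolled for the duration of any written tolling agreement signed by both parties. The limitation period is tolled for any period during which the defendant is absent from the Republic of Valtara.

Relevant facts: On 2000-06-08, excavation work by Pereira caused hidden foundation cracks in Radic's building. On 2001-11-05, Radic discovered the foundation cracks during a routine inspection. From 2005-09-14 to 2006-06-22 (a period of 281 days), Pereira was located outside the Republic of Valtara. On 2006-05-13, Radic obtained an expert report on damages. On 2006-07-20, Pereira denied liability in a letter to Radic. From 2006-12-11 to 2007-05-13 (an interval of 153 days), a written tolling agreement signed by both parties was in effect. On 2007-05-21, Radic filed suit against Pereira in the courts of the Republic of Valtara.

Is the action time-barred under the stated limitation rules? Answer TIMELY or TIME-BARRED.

Accrual is tied to discovery, so the period began on 2001-11-05 rather than on 2000-06-08 when the act occurred.
Adding the 54 months base period to 2001-11-05 gives a deadline of 2006-05-05, before any tolling.
The defendant's absence from the jurisdiction from 2005-09-14 to 2006-06-22 tolled the period for 281 days, extending the deadline to 2007-02-10.
The written tolling agreement from 2006-12-11 to 2007-05-13 tolled the period for 153 days, extending the deadline to 2007-07-13.
The other events in the timeline have no effect on the limitation period under the stated rules.
The 2007-05-21 filing precedes the 2007-07-13 deadline; the claim is timely.

TIMELY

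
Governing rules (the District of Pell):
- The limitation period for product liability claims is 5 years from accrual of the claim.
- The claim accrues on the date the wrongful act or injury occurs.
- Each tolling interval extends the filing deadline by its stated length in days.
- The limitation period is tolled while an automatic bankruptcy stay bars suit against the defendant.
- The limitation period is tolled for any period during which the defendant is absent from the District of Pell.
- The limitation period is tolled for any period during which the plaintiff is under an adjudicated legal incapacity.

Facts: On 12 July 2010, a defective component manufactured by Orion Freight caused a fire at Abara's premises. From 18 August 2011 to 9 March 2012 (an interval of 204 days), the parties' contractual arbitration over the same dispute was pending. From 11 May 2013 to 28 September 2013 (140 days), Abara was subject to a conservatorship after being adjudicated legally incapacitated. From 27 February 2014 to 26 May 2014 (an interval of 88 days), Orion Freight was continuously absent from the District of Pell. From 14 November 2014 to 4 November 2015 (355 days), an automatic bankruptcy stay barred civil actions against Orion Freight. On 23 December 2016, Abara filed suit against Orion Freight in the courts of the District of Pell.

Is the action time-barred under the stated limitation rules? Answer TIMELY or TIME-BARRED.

TIMELY

The claim accrued on 12 July 2010, when the wrongful act occurred.
The untolled deadline — 5 years after 12 July 2010 — is 12 July 2015.
The period was tolled for 140 days by the plaintiff's legal incapacity (11 May 2013 to 28 September 2013), pushing the deadline to 29 November 2015.
The period was tolled for 88 days by the defendant's absence from the jurisdiction (27 February 2014 to 26 May 2014), pushing the deadline to 25 February 2016.
Because the automatic bankruptcy stay ran from 14 November 2014 to 4 November 2015, the deadline is extended by 355 days to 14 February 2017.
The pending related arbitration from 18 August 2011 to 9 March 2012 does not toll the period, because no stated rule makes a pending arbitration a tolling event.
Abara filed on 23 December 2016, before the 14 February 2017 deadline, so the action is timely.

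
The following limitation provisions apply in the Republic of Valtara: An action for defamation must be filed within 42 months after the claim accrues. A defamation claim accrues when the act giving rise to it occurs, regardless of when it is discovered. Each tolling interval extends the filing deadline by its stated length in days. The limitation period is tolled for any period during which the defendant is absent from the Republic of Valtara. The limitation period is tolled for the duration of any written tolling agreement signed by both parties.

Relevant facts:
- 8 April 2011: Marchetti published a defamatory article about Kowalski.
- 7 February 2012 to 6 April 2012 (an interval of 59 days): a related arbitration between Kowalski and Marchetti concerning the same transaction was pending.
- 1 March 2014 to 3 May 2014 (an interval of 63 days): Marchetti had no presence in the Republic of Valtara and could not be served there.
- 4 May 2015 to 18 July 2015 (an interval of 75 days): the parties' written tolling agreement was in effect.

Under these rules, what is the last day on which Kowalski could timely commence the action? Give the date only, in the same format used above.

The claim accrued on 8 April 2011, the date of the act.
42 months from 8 April 2011 is 8 October 2014.
The period was tolled for 63 days by the defendant's absence from the jurisdiction (1 March 2014 to 3 May 2014), pushing the deadline to 10 December 2014.
The written tolling agreement from 4 May 2015 to 18 July 2015 began after the period had already run on 10 December 2014, so it has no tolling effect.
The pending related arbitration from 7 February 2012 to 6 April 2012 does not toll the period, because no stated rule makes a pending arbitration a tolling event.

10 December 2014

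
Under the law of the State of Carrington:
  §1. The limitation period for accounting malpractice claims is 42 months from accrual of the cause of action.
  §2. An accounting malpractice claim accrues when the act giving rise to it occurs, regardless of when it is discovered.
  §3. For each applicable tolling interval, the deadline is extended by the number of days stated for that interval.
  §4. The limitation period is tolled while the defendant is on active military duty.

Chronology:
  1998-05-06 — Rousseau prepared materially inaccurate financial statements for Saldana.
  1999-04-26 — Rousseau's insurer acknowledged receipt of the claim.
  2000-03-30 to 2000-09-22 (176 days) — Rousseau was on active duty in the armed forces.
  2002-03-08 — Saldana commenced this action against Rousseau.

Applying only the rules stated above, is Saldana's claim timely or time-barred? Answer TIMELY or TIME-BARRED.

The claim accrued on 1998-05-06, when the wrongful act occurred.
The untolled deadline — 42 months after 1998-05-06 — is 2001-11-06.
Because the defendant's active military service ran from 2000-03-30 to 2000-09-22, the deadline is extended by 176 days to 2002-05-01.
None of the other events listed affects the running of the period under the stated rules.
Saldana filed on 2002-03-08, before the 2002-05-01 deadline, so the action is timely.

TIMELY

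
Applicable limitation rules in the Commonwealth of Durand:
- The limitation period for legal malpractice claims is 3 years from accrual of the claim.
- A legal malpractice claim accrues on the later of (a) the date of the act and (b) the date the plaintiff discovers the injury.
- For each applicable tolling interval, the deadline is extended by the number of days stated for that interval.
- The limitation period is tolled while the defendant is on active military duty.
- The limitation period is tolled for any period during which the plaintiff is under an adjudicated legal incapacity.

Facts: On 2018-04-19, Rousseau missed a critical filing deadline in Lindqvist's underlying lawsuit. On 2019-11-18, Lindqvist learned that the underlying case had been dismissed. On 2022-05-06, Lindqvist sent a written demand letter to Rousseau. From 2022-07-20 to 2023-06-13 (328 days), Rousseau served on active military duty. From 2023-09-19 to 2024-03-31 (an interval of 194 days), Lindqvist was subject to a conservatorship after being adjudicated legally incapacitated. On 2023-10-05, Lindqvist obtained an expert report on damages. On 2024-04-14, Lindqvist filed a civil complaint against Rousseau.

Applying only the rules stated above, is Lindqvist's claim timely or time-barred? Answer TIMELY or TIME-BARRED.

TIMELY

The claim accrued on 2019-11-18 — the later of the 2018-04-19 act and the 2019-11-18 discovery.
Adding the 3 years base period to 2019-11-18 gives a deadline of 2022-11-18, before any tolling.
Because the defendant's active military service ran from 2022-07-20 to 2023-06-13, the deadline is extended by 328 days to 2023-10-12.
The period was tolled for 194 days by the plaintiff's legal incapacity (2023-09-19 to 2024-03-31), pushing the deadline to 2024-04-23.
The other events in the timeline have no effect on the limitation period under the stated rules.
The 2024-04-14 filing precedes the 2024-04-23 deadline; the claim is timely.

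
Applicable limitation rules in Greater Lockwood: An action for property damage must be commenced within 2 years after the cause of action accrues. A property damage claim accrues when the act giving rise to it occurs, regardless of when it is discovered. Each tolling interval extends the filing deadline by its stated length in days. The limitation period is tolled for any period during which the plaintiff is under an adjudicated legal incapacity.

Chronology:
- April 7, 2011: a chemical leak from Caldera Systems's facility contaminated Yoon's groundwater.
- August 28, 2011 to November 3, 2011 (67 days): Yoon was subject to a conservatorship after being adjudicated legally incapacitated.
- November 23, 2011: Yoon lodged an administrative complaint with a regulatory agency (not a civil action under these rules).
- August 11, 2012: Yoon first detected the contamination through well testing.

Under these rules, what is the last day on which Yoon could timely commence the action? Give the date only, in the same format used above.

June 13, 2013

Because the rule ties accrual to occurrence, the claim accrued on April 7, 2011, not on the August 11, 2012 discovery date.
The untolled deadline — 2 years after April 7, 2011 — is April 7, 2013.
The plaintiff's legal incapacity from August 28, 2011 to November 3, 2011 tolled the period for 67 days, extending the deadline to June 13, 2013.
The other events in the timeline have no effect on the limitation period under the stated rules.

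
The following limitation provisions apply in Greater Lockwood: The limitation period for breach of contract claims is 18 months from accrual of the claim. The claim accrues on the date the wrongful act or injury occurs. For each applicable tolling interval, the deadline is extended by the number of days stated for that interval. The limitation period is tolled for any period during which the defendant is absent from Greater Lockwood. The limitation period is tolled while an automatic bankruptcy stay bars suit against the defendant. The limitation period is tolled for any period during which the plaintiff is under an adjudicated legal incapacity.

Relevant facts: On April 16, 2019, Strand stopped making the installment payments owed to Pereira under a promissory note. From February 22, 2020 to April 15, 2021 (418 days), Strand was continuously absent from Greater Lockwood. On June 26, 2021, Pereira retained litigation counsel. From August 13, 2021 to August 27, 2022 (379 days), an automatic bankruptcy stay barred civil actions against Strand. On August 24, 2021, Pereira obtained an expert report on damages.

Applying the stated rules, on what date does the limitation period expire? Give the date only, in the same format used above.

December 22, 2022

The claim accrued on April 16, 2019, when the wrongful act occurred.
The untolled deadline — 18 months after April 16, 2019 — is October 16, 2020.
The defendant's absence from the jurisdiction from February 22, 2020 to April 15, 2021 tolled the period for 418 days, extending the deadline to December 8, 2021.
The period was tolled for 379 days by the automatic bankruptcy stay (August 13, 2021 to August 27, 2022), pushing the deadline to December 22, 2022.
Nothing else in the chronology tolls or restarts the period.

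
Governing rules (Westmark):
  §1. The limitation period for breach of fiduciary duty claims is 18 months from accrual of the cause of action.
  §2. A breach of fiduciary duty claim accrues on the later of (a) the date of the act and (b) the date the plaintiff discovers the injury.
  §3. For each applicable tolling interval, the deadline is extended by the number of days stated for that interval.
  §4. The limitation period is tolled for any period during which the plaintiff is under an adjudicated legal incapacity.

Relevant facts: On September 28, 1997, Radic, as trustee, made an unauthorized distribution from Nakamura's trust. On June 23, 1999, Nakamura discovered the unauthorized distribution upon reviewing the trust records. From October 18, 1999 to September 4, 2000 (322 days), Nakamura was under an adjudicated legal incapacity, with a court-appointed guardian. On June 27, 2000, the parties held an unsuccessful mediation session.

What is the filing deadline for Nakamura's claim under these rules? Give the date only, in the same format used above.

Taking the later of the act (September 28, 1997) and discovery (June 23, 1999), the claim accrued on June 23, 1999.
The untolled deadline — 18 months after June 23, 1999 — is December 23, 2000.
Because the plaintiff's legal incapacity ran from October 18, 1999 to September 4, 2000, the deadline is extended by 322 days to November 10, 2001.
The other events in the timeline have no effect on the limitation period under the stated rules.

November 10, 2001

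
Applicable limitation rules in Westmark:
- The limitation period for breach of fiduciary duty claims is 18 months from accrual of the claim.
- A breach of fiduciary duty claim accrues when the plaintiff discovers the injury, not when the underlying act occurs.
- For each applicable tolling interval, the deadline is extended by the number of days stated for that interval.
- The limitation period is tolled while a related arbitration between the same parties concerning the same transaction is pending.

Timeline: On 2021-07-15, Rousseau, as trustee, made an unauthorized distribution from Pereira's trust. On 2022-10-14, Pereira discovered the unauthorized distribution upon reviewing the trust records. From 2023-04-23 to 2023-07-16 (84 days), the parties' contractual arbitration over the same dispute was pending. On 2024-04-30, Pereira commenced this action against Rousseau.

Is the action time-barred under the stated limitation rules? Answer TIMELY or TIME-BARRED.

The claim did not accrue until Pereira discovered the injury on 2022-10-14; the 2021-07-15 act date does not start the clock under the stated rule.
The untolled deadline — 18 months after 2022-10-14 — is 2024-04-14.
Because the pending related arbitration ran from 2023-04-23 to 2023-07-16, the deadline is extended by 84 days to 2024-07-07.
Pereira filed on 2024-04-30, before the 2024-07-07 deadline, so the action is timely.

TIMELY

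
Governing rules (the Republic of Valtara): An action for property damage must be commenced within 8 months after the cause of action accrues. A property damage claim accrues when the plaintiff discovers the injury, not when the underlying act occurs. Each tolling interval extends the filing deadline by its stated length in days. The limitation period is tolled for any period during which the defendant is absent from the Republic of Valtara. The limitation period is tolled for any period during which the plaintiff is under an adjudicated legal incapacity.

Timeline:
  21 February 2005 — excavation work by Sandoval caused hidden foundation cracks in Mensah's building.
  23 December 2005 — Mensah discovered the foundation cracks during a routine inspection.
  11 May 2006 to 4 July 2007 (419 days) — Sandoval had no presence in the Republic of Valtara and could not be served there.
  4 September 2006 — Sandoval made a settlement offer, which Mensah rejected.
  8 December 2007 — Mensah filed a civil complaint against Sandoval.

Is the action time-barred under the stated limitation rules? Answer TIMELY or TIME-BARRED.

TIME-BARRED

The claim did not accrue until Mensah discovered the injury on 23 December 2005; the 21 February 2005 act date does not start the clock under the stated rule.
The untolled deadline — 8 months after 23 December 2005 — is 23 August 2006.
The defendant's absence from the jurisdiction from 11 May 2006 to 4 July 2007 tolled the period for 419 days, extending the deadline to 16 October 2007.
None of the other events listed affects the running of the period under the stated rules.
Mensah filed on 8 December 2007, after the 16 October 2007 deadline, so the action is time-barred.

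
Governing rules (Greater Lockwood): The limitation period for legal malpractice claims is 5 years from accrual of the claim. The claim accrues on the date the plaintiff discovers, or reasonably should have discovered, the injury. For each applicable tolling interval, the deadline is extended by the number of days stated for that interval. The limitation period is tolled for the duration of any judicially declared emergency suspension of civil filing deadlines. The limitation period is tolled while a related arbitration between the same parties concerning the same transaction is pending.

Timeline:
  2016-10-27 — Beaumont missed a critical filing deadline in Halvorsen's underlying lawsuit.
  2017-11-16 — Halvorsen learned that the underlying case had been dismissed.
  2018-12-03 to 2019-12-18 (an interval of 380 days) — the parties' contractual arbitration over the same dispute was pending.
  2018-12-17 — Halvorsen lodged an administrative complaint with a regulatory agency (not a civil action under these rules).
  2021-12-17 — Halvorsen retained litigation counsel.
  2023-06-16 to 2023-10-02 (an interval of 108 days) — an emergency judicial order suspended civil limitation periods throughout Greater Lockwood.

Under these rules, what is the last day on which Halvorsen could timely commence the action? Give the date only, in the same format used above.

Under the discovery rule, the claim accrued on 2017-11-16, when Halvorsen discovered the injury — not on the 2016-10-27 date of the underlying act.
5 years from 2017-11-16 is 2022-11-16.
Because the pending related arbitration ran from 2018-12-03 to 2019-12-18, the deadline is extended by 380 days to 2023-12-01.
The period was tolled for 108 days by the emergency suspension of filing deadlines (2023-06-16 to 2023-10-02), pushing the deadline to 2024-03-18.
None of the other events listed affects the running of the period under the stated rules.

2024-03-18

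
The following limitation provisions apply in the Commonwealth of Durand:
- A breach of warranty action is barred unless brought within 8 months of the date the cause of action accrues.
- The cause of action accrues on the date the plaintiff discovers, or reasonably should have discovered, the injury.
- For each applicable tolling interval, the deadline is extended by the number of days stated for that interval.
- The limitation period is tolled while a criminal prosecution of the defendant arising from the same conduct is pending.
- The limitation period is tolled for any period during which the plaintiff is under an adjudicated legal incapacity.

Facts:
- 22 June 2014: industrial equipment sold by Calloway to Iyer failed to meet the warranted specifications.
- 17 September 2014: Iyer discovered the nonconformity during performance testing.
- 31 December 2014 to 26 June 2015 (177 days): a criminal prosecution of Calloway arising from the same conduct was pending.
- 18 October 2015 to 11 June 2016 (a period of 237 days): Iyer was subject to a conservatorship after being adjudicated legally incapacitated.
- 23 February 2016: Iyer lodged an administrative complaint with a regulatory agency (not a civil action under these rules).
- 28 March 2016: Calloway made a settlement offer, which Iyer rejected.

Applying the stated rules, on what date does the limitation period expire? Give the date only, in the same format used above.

4 July 2016

The claim did not accrue until Iyer discovered the injury on 17 September 2014; the 22 June 2014 act date does not start the clock under the stated rule.
Adding the 8 months base period to 17 September 2014 gives a deadline of 17 May 2015, before any tolling.
Because the pending criminal prosecution ran from 31 December 2014 to 26 June 2015, the deadline is extended by 177 days to 10 November 2015.
Because the plaintiff's legal incapacity ran from 18 October 2015 to 11 June 2016, the deadline is extended by 237 days to 4 July 2016.
Nothing else in the chronology tolls or restarts the period.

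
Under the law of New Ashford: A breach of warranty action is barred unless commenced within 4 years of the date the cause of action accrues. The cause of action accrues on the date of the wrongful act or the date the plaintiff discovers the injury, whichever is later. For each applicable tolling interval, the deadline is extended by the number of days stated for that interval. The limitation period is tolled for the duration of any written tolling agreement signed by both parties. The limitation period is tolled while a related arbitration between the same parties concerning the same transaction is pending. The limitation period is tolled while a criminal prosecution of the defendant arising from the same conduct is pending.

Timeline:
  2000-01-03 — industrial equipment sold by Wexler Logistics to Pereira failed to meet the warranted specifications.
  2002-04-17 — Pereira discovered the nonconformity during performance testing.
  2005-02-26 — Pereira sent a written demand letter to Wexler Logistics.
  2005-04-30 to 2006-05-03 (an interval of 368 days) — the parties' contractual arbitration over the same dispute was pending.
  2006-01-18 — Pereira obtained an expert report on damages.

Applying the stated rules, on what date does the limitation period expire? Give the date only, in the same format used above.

Because discovery on 2002-04-17 post-dates the 2000-01-03 act, accrual under the later-of rule falls on 2002-04-17.
4 years from 2002-04-17 is 2006-04-17.
Because the pending related arbitration ran from 2005-04-30 to 2006-05-03, the deadline is extended by 368 days to 2007-04-20.
The other events in the timeline have no effect on the limitation period under the stated rules.

2007-04-20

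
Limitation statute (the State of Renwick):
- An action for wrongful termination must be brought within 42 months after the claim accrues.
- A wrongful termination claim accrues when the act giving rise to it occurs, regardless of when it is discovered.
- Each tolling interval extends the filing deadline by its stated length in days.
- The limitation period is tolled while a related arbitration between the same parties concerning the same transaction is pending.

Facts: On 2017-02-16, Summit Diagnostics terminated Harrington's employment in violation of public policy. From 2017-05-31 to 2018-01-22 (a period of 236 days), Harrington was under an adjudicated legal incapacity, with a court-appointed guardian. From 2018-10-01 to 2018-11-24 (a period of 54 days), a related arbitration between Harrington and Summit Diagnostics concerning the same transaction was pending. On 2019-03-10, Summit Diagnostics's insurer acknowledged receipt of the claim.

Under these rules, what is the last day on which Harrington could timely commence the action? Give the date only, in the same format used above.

2020-10-09

The claim accrued on 2017-02-16, the date of the act.
The untolled deadline — 42 months after 2017-02-16 — is 2020-08-16.
The pending related arbitration from 2018-10-01 to 2018-11-24 tolled the period for 54 days, extending the deadline to 2020-10-09.
No stated provision tolls the period for the plaintiff's incapacity, so the interval from 2017-05-31 to 2018-01-22 has no effect on the deadline.
None of the other events listed affects the running of the period under the stated rules.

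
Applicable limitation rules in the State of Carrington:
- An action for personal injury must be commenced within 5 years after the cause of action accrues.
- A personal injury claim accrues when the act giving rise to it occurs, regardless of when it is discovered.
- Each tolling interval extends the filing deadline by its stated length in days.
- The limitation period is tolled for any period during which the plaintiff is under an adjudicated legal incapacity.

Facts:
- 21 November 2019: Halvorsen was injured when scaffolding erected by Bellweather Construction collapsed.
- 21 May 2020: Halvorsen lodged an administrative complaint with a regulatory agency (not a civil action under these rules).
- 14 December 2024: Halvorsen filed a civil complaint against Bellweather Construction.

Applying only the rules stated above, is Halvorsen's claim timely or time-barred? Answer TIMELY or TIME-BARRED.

The claim accrued on 21 November 2019, when the wrongful act occurred.
5 years from 21 November 2019 is 21 November 2024.
Nothing else in the chronology tolls or restarts the period.
Halvorsen filed on 14 December 2024, after the 21 November 2024 deadline, so the action is time-barred.

TIME-BARRED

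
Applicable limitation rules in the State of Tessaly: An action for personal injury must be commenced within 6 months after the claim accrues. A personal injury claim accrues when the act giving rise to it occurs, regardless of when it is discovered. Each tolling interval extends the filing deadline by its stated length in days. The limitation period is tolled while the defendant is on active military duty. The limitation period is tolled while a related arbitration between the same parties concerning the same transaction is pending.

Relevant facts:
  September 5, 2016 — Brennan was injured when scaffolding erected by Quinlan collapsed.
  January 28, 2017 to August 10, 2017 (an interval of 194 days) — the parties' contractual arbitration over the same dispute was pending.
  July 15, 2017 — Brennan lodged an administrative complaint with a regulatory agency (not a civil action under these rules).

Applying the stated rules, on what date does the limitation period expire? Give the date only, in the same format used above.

September 15, 2017

The claim accrued on September 5, 2016, the date of the act.
6 months from September 5, 2016 is March 5, 2017.
Because the pending related arbitration ran from January 28, 2017 to August 10, 2017, the deadline is extended by 194 days to September 15, 2017.
None of the other events listed affects the running of the period under the stated rules.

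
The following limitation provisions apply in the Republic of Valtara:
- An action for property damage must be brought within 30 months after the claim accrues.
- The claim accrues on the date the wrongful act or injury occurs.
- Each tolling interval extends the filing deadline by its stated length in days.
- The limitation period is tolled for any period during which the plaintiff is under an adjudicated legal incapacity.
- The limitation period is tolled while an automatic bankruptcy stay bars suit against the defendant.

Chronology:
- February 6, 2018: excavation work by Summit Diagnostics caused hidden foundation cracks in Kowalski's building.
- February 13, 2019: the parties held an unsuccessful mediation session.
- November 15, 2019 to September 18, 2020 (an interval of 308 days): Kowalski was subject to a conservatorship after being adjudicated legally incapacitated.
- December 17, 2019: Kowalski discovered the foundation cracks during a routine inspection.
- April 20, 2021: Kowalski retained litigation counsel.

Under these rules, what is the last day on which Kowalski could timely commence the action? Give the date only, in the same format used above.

June 10, 2021

Accrual is governed by the date of the act, so the period began to run on February 6, 2018; the later discovery on December 17, 2019 is irrelevant under the stated rule.
30 months from February 6, 2018 is August 6, 2020.
The period was tolled for 308 days by the plaintiff's legal incapacity (November 15, 2019 to September 18, 2020), pushing the deadline to June 10, 2021.
Nothing else in the chronology tolls or restarts the period.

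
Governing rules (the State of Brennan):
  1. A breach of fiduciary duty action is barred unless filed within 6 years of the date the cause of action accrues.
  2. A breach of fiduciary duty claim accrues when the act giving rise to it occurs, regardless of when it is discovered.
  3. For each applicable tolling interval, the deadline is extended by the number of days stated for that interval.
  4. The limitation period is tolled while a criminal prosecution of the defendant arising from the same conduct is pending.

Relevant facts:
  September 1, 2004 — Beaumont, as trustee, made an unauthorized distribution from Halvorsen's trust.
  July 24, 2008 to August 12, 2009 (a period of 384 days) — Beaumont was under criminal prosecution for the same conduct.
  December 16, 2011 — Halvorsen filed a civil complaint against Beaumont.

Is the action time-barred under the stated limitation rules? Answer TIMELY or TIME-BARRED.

The claim accrued on September 1, 2004, when the wrongful act occurred.
Adding the 6 years base period to September 1, 2004 gives a deadline of September 1, 2010, before any tolling.
Because the pending criminal prosecution ran from July 24, 2008 to August 12, 2009, the deadline is extended by 384 days to September 20, 2011.
Halvorsen filed on December 16, 2011, after the September 20, 2011 deadline, so the action is time-barred.

TIME-BARRED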